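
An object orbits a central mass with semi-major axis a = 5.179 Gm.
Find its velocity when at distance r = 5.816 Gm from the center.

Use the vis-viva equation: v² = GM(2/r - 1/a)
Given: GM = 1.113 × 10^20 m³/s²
a = 5.179 Gm = 5.179 × 10^9 m
r = 5.816 Gm = 5.816 × 10^9 m
GM = 1.113 × 10^20 m³/s²
2/r − 1/a = 3.43879 × 10^-10 − 1.93087 × 10^-10 = 1.50791 × 10^-10 m⁻¹
v² = GM (2/r − 1/a) = 1.67831 × 10^10 m²/s²
v = 129550 m/s ≈ 129.5 km/s

Final answer: 129.5 km/s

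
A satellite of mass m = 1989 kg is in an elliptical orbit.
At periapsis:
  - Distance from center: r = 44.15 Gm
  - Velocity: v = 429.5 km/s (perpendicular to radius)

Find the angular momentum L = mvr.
r = 44.15 Gm = 4.415 × 10^10 m
v = 429.5 km/s = 429500 m/s
vr = 429500 × 4.415 × 10^10 = 1.89624 × 10^16 m²/s
L = m × vr = 1989 × 1.89624 × 10^16 = 3.77163 × 10^19 kg·m²/s ≈ 3.772 × 10^19 kg·m²/s

Final answer: L = 3.772 × 10^19 kg·m²/s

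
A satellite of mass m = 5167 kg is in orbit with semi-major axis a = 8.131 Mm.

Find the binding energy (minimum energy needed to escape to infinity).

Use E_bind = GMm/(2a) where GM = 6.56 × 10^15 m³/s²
a = 8.131 Mm = 8.131 × 10^6 m
GM = 6.56 × 10^15 m³/s²
m = 5167 kg
GMm = 6.56 × 10^15 × 5167 = 3.38955 × 10^19 m³·kg/s²
2a = 1.6262 × 10^7 m
E_bind = GMm/(2a) = 2.08434 × 10^12 J ≈ 2.084 TJ

Final answer: 2.084 TJ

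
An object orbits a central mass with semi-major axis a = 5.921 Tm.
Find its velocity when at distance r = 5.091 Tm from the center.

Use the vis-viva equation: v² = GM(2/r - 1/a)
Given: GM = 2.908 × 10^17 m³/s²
a = 5.921 Tm = 5.921 × 10^12 m
r = 5.091 Tm = 5.091 × 10^12 m
GM = 2.908 × 10^17 m³/s²
2/r − 1/a = 3.9285 × 10^-13 − 1.6889 × 10^-13 = 2.2396 × 10^-13 m⁻¹
v² = GM (2/r − 1/a) = 65127.5 m²/s²
v = 255.201 m/s ≈ 255.2 m/s

Final answer: 255.2 m/s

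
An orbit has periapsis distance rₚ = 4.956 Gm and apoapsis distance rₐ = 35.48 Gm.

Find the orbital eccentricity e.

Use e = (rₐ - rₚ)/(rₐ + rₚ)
rₚ = 4.956 Gm = 4.956 × 10^9 m
rₐ = 35.48 Gm = 3.548 × 10^10 m
rₐ − rₚ = 3.0524 × 10^10 m
rₐ + rₚ = 4.0436 × 10^10 m
e = (rₐ − rₚ)/(rₐ + rₚ) = 0.754872

Final answer: e = 0.7549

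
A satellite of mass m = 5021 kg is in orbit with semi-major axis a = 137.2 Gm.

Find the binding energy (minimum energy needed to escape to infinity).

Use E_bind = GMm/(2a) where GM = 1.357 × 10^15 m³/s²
a = 137.2 Gm = 1.372 × 10^11 m
GM = 1.357 × 10^15 m³/s²
m = 5021 kg
GMm = 1.357 × 10^15 × 5021 = 6.8135 × 10^18 m³·kg/s²
2a = 2.744 × 10^11 m
E_bind = GMm/(2a) = 2.48305 × 10^7 J ≈ 24.83 MJ

Final answer: 24.83 MJ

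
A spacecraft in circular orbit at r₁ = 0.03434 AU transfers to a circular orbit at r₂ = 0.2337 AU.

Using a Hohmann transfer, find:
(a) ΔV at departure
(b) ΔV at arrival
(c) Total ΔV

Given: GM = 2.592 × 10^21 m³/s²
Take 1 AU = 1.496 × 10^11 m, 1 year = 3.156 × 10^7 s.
r₁ = 0.03434 AU = 5.13726 × 10^9 m
r₂ = 0.2337 AU = 3.49615 × 10^10 m
GM = 2.592 × 10^21 m³/s²
Transfer ellipse: a_t = (r₁ + r₂)/2 = 2.00494 × 10^10 m
Circular speed at r₁: v₁ = √(GM/r₁) = 710316 m/s
Transfer speed at r₁ (periapsis): v₁ₜ = √(GM(2/r₁ − 1/a_t)) = 937985 m/s
(a) ΔV₁ = v₁ₜ − v₁ = 227670 m/s ≈ 48.03 AU/year
Circular speed at r₂: v₂ = √(GM/r₂) = 272284 m/s
Transfer speed at r₂ (apoapsis): v₂ₜ = √(GM(2/r₂ − 1/a_t)) = 137828 m/s
(b) ΔV₂ = v₂ − v₂ₜ = 134456 m/s ≈ 28.37 AU/year
(c) ΔV_total = ΔV₁ + ΔV₂ = 362126 m/s ≈ 76.39 AU/year

Final answer:
(a) ΔV₁ = 48.03 AU/year
(b) ΔV₂ = 28.37 AU/year
(c) ΔV_total = 76.39 AU/year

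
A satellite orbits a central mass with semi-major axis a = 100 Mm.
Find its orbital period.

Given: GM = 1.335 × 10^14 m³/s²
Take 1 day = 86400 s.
a = 100 Mm = 1 × 10^8 m
GM = 1.335 × 10^14 m³/s²
a³ = 1 × 10^24 m³
T = 2π √(a³/GM) = 2π √((1 × 10^24) / (1.335 × 10^14)) = 2π × 86548.5 s
T = 543800 s ≈ 6.294 days

Final answer: 6.294 days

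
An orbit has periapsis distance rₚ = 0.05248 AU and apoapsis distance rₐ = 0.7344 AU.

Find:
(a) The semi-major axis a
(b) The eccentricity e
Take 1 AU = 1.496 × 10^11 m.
rₚ = 0.05248 AU = 7.85101 × 10^9 m
rₐ = 0.7344 AU = 1.09866 × 10^11 m
(a) a = (rₚ + rₐ)/2 = 5.88586 × 10^10 m ≈ 0.3934 AU
(b) e = (rₐ − rₚ)/(rₐ + rₚ) = (1.02015 × 10^11) / (1.17717 × 10^11) = 0.866612

Final answer:
(a) a = 0.3934 AU
(b) e = 0.8666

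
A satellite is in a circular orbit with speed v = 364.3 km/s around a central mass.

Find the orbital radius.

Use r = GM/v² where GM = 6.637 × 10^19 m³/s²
v = 364.3 km/s = 364300 m/s
GM = 6.637 × 10^19 m³/s²
v² = 1.32714 × 10^11 m²/s²
r = GM/v² = (6.637 × 10^19) / (1.32714 × 10^11) = 5.00096 × 10^8 m ≈ 500.1 Mm

Final answer: 500.1 Mm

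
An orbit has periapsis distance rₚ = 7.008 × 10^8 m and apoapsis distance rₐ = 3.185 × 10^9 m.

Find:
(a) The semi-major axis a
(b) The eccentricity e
rₚ = 7.008 × 10^8 m
rₐ = 3.185 × 10^9 m
(a) a = (rₚ + rₐ)/2 = 1.9429 × 10^9 m ≈ 1.943 × 10^9 m
(b) e = (rₐ − rₚ)/(rₐ + rₚ) = (2.4842 × 10^9) / (3.8858 × 10^9) = 0.639302

Final answer:
(a) a = 1.943 × 10^9 m
(b) e = 0.6393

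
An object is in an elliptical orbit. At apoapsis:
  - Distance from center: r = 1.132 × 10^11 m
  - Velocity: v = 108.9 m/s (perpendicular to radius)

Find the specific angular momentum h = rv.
r = 1.132 × 10^11 m
v = 108.9 m/s
h = rv = 1.132 × 10^11 × 108.9 = 1.23275 × 10^13 m²/s ≈ 1.233 × 10^13 m²/s

Final answer: h = 1.233 × 10^13 m²/s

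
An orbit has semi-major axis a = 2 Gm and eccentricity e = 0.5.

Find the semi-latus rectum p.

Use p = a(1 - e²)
a = 2 Gm = 2 × 10^9 m
e = 0.5,  e² = 0.25,  1 − e² = 0.75
p = a(1 − e²) = 2 × 10^9 m × 0.75 = 1.5 × 10^9 m ≈ 1.5 Gm

Final answer: p = 1.5 Gm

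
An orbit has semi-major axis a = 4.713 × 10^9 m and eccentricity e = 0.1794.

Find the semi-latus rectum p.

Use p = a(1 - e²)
a = 4.713 × 10^9 m
e = 0.1794,  e² = 0.0321844,  1 − e² = 0.967816
p = a(1 − e²) = 4.713 × 10^9 m × 0.967816 = 4.56132 × 10^9 m ≈ 4.561 × 10^9 m

Final answer: p = 4.561 × 10^9 m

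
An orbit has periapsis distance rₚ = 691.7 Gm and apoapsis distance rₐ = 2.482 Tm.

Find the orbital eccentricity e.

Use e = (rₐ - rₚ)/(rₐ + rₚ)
rₚ = 691.7 Gm = 6.917 × 10^11 m
rₐ = 2.482 Tm = 2.482 × 10^12 m
rₐ − rₚ = 1.7903 × 10^12 m
rₐ + rₚ = 3.1737 × 10^12 m
e = (rₐ − rₚ)/(rₐ + rₚ) = 0.564105

Final answer: e = 0.5641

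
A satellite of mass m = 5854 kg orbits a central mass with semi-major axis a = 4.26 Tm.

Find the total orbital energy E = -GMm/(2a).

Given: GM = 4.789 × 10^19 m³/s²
a = 4.26 Tm = 4.26 × 10^12 m
GM = 4.789 × 10^19 m³/s²
2a = 8.52 × 10^12 m
GMm = 4.789 × 10^19 × 5854 = 2.80348 × 10^23 m³·kg/s²
E = −GMm/(2a) = -3.29047 × 10^10 J ≈ -32.9 GJ

Final answer: -32.9 GJ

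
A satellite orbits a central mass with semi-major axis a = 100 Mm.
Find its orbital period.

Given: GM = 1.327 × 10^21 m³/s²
a = 100 Mm = 1 × 10^8 m
GM = 1.327 × 10^21 m³/s²
a³ = 1 × 10^24 m³
T = 2π √(a³/GM) = 2π √((1 × 10^24) / (1.327 × 10^21)) = 2π × 27.4514 s
T = 172.482 s ≈ 2.875 minutes

Final answer: 2.875 minutes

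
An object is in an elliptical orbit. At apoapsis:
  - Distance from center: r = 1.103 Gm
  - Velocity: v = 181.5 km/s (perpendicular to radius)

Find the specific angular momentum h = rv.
r = 1.103 Gm = 1.103 × 10^9 m
v = 181.5 km/s = 181500 m/s
h = rv = 1.103 × 10^9 × 181500 = 2.00194 × 10^14 m²/s ≈ 2.002 × 10^14 m²/s

Final answer: h = 2.002 × 10^14 m²/s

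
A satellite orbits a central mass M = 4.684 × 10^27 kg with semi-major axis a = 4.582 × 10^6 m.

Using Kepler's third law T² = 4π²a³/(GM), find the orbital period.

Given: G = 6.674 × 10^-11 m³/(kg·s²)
M = 4.684 × 10^27 kg
GM = G × M = 6.674 × 10^-11 × 4.684 × 10^27 = 3.1261 × 10^17 m³/s²
a = 4.582 × 10^6 m
a³ = 9.61978 × 10^19 m³
T = 2π √(a³/GM) = 2π √((9.61978 × 10^19) / (3.1261 × 10^17)) = 2π × 17.5421 s
T = 110.22 s ≈ 1.837 minutes

Final answer: 1.837 minutes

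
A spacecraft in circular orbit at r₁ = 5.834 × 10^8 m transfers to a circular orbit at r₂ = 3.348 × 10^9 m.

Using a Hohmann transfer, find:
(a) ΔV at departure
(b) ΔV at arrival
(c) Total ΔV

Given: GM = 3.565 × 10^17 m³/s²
r₁ = 5.834 × 10^8 m
r₂ = 3.348 × 10^9 m
GM = 3.565 × 10^17 m³/s²
Transfer ellipse: a_t = (r₁ + r₂)/2 = 1.9657 × 10^9 m
Circular speed at r₁: v₁ = √(GM/r₁) = 24719.9 m/s
Transfer speed at r₁ (periapsis): v₁ₜ = √(GM(2/r₁ − 1/a_t)) = 32261.2 m/s
(a) ΔV₁ = v₁ₜ − v₁ = 7541.32 m/s ≈ 7.541 km/s
Circular speed at r₂: v₂ = √(GM/r₂) = 10319 m/s
Transfer speed at r₂ (apoapsis): v₂ₜ = √(GM(2/r₂ − 1/a_t)) = 5621.62 m/s
(b) ΔV₂ = v₂ − v₂ₜ = 4697.36 m/s ≈ 4.697 km/s
(c) ΔV_total = ΔV₁ + ΔV₂ = 12238.7 m/s ≈ 12.24 km/s

Final answer:
(a) ΔV₁ = 7.541 km/s
(b) ΔV₂ = 4.697 km/s
(c) ΔV_total = 12.24 km/s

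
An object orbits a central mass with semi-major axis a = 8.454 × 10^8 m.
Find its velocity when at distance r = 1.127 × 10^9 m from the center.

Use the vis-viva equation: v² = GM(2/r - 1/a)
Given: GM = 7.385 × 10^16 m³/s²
a = 8.454 × 10^8 m
r = 1.127 × 10^9 m
GM = 7.385 × 10^16 m³/s²
2/r − 1/a = 1.77462 × 10^-9 − 1.18287 × 10^-9 = 5.91751 × 10^-10 m⁻¹
v² = GM (2/r − 1/a) = 4.37008 × 10^7 m²/s²
v = 6610.66 m/s ≈ 6.611 km/s

Final answer: 6.611 km/s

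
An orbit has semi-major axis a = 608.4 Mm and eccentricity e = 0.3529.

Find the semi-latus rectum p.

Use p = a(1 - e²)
a = 608.4 Mm = 6.084 × 10^8 m
e = 0.3529,  e² = 0.124538,  1 − e² = 0.875462
p = a(1 − e²) = 6.084 × 10^8 m × 0.875462 = 5.32631 × 10^8 m ≈ 532.6 Mm

Final answer: p = 532.6 Mm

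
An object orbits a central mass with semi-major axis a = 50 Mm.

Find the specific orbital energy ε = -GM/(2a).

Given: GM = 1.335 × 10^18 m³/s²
a = 50 Mm = 5 × 10^7 m
GM = 1.335 × 10^18 m³/s²
2a = 1 × 10^8 m
ε = −GM/(2a) = -1.335 × 10^10 J/kg ≈ -13.35 GJ/kg

Final answer: -13.35 GJ/kg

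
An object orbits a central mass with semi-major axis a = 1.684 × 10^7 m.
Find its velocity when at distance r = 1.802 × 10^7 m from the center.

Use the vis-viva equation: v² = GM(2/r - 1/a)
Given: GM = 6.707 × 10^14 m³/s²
a = 1.684 × 10^7 m
r = 1.802 × 10^7 m
GM = 6.707 × 10^14 m³/s²
2/r − 1/a = 1.10988 × 10^-7 − 5.93824 × 10^-8 = 5.16054 × 10^-8 m⁻¹
v² = GM (2/r − 1/a) = 3.46117 × 10^7 m²/s²
v = 5883.17 m/s ≈ 5.883 km/s

Final answer: 5.883 km/s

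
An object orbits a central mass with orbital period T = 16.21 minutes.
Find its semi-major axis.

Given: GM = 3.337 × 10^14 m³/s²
T = 16.21 minutes = 972.6 s
GM = 3.337 × 10^14 m³/s²
Kepler's third law: a³ = GM T² / (4π²)
T² = 945951 s²
a³ = (3.337 × 10^14) × 945951 / (4π²) = 7.99586 × 10^18 m³
a = (a³)^(1/3) = 1.99965 × 10^6 m ≈ 2 Mm

Final answer: 2 Mm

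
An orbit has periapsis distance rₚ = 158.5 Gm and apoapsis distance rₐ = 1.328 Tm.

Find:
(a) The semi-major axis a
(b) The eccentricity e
rₚ = 158.5 Gm = 1.585 × 10^11 m
rₐ = 1.328 Tm = 1.328 × 10^12 m
(a) a = (rₚ + rₐ)/2 = 7.4325 × 10^11 m ≈ 743.2 Gm
(b) e = (rₐ − rₚ)/(rₐ + rₚ) = (1.1695 × 10^12) / (1.4865 × 10^12) = 0.786747

Final answer:
(a) a = 743.2 Gm
(b) e = 0.7867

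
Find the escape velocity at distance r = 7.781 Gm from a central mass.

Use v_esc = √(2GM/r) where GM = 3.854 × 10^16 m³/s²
r = 7.781 Gm = 7.781 × 10^9 m
GM = 3.854 × 10^16 m³/s²
2GM/r = 2 × (3.854 × 10^16) / (7.781 × 10^9) = 9.90618 × 10^6 m²/s²
v_esc = √(2GM/r) = 3147.41 m/s ≈ 3.147 km/s

Final answer: 3.147 km/s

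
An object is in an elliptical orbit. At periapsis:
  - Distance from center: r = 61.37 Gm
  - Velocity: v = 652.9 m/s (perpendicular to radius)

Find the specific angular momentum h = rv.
r = 61.37 Gm = 6.137 × 10^10 m
v = 652.9 m/s
h = rv = 6.137 × 10^10 × 652.9 = 4.00685 × 10^13 m²/s ≈ 4.007 × 10^13 m²/s

Final answer: h = 4.007 × 10^13 m²/s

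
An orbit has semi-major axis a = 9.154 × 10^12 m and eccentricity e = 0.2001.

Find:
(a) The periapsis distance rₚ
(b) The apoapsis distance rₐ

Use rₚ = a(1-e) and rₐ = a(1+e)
a = 9.154 × 10^12 m
e = 0.2001:  1 − e = 0.7999,  1 + e = 1.2001
(a) rₚ = a(1 − e) = 9.154 × 10^12 m × 0.7999 = 7.32228 × 10^12 m ≈ 7.322 × 10^12 m
(b) rₐ = a(1 + e) = 9.154 × 10^12 m × 1.2001 = 1.09857 × 10^13 m ≈ 1.099 × 10^13 m

Final answer:
(a) rₚ = 7.322 × 10^12 m
(b) rₐ = 1.099 × 10^13 m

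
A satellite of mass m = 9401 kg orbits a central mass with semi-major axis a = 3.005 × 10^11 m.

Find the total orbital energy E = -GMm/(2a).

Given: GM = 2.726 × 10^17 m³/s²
a = 3.005 × 10^11 m
GM = 2.726 × 10^17 m³/s²
2a = 6.01 × 10^11 m
GMm = 2.726 × 10^17 × 9401 = 2.56271 × 10^21 m³·kg/s²
E = −GMm/(2a) = -4.26408 × 10^9 J ≈ -4.264 GJ

Final answer: -4.264 GJ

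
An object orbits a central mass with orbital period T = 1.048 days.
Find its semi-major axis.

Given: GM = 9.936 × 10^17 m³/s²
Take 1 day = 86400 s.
T = 1.048 days = 90547.2 s
GM = 9.936 × 10^17 m³/s²
Kepler's third law: a³ = GM T² / (4π²)
T² = 8.1988 × 10^9 s²
a³ = (9.936 × 10^17) × (8.1988 × 10^9) / (4π²) = 2.06349 × 10^26 m³
a = (a³)^(1/3) = 5.90927 × 10^8 m ≈ 590.9 Mm

Final answer: 590.9 Mm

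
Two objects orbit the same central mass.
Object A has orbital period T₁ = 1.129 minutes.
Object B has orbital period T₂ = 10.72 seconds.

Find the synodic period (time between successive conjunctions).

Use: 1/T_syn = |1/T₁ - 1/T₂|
T₁ = 1.129 minutes = 67.74 s
T₂ = 10.72 seconds
1/T₁ = 0.0147623 s⁻¹
1/T₂ = 0.0932836 s⁻¹
|1/T₁ − 1/T₂| = 0.0785213 s⁻¹
T_syn = 1 / |1/T₁ − 1/T₂| = 12.7354 s ≈ 12.74 seconds

Final answer: T_syn = 12.74 seconds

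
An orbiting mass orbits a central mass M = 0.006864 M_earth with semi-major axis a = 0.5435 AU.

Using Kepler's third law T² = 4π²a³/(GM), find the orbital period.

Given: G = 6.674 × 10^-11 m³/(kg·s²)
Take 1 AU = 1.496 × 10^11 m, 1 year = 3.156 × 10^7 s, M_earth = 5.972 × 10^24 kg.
M = 0.006864 M_earth = 4.09918 × 10^22 kg
GM = G × M = 6.674 × 10^-11 × 4.09918 × 10^22 = 2.73579 × 10^12 m³/s²
a = 0.5435 AU = 8.13076 × 10^10 m
a³ = 5.37519 × 10^32 m³
T = 2π √(a³/GM) = 2π √((5.37519 × 10^32) / (2.73579 × 10^12)) = 2π × 1.4017 × 10^10 s
T = 8.80714 × 10^10 s ≈ 2791 years

Final answer: 2791 years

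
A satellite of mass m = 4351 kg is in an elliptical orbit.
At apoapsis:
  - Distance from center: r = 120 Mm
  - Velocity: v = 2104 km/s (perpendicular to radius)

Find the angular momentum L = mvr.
r = 120 Mm = 1.2 × 10^8 m
v = 2104 km/s = 2.104 × 10^6 m/s
vr = 2.104 × 10^6 × 1.2 × 10^8 = 2.5248 × 10^14 m²/s
L = m × vr = 4351 × 2.5248 × 10^14 = 1.09854 × 10^18 kg·m²/s ≈ 1.099 × 10^18 kg·m²/s

Final answer: L = 1.099 × 10^18 kg·m²/s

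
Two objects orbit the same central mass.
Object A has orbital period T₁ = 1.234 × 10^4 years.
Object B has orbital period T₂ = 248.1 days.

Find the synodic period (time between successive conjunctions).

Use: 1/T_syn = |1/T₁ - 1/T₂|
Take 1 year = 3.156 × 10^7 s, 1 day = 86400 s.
T₁ = 1.234 × 10^4 years = 3.8945 × 10^11 s
T₂ = 248.1 days = 2.14358 × 10^7 s
1/T₁ = 2.56772 × 10^-12 s⁻¹
1/T₂ = 4.66508 × 10^-8 s⁻¹
|1/T₁ − 1/T₂| = 4.66483 × 10^-8 s⁻¹
T_syn = 1 / |1/T₁ − 1/T₂| = 2.1437 × 10^7 s ≈ 248.1 days

Final answer: T_syn = 248.1 days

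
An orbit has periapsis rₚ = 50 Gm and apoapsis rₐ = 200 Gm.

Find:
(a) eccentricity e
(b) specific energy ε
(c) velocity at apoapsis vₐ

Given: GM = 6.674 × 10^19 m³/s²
rₚ = 50 Gm = 5 × 10^10 m
rₐ = 200 Gm = 2 × 10^11 m
GM = 6.674 × 10^19 m³/s²
a = (rₚ + rₐ)/2 = 1.25 × 10^11 m
e = (rₐ − rₚ)/(rₐ + rₚ) = (1.5 × 10^11) / (2.5 × 10^11) = 0.6
(a) e = 0.6 ≈ 0.6
(b) 2a = 2.5 × 10^11 m;  ε = −GM/(2a) = -2.6696 × 10^8 J/kg ≈ -267 MJ/kg
(c) vₐ² = GM (2/rₐ − 1/a) = 6.674 × 10^19 × (1 × 10^-11 − 8 × 10^-12) = 1.3348 × 10^8 m²/s²;  vₐ = 11553.4 m/s ≈ 11.55 km/s

Final answer:
(a) eccentricity e = 0.6
(b) specific energy ε = -267 MJ/kg
(c) velocity at apoapsis vₐ = 11.55 km/s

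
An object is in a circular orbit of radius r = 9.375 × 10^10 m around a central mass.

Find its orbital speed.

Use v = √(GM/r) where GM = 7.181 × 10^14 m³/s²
r = 9.375 × 10^10 m
GM = 7.181 × 10^14 m³/s²
GM/r = (7.181 × 10^14) / (9.375 × 10^10) = 7659.73 m²/s²
v = √(GM/r) = 87.5199 m/s ≈ 87.52 m/s

Final answer: 87.52 m/s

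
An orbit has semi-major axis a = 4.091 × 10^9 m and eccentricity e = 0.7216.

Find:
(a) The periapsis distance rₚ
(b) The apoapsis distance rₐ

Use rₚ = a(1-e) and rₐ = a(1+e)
a = 4.091 × 10^9 m
e = 0.7216:  1 − e = 0.2784,  1 + e = 1.7216
(a) rₚ = a(1 − e) = 4.091 × 10^9 m × 0.2784 = 1.13893 × 10^9 m ≈ 1.139 × 10^9 m
(b) rₐ = a(1 + e) = 4.091 × 10^9 m × 1.7216 = 7.04307 × 10^9 m ≈ 7.043 × 10^9 m

Final answer:
(a) rₚ = 1.139 × 10^9 m
(b) rₐ = 7.043 × 10^9 m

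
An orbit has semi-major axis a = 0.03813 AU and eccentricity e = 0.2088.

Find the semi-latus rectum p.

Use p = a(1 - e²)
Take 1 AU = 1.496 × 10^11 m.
a = 0.03813 AU = 5.70425 × 10^9 m
e = 0.2088,  e² = 0.0435974,  1 − e² = 0.956403
p = a(1 − e²) = 5.70425 × 10^9 m × 0.956403 = 5.45556 × 10^9 m ≈ 0.03647 AU

Final answer: p = 0.03647 AU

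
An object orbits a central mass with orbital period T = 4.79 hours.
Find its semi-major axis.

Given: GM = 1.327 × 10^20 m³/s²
T = 4.79 hours = 17244 s
GM = 1.327 × 10^20 m³/s²
Kepler's third law: a³ = GM T² / (4π²)
T² = 2.97356 × 10^8 s²
a³ = (1.327 × 10^20) × (2.97356 × 10^8) / (4π²) = 9.9951 × 10^26 m³
a = (a³)^(1/3) = 9.99837 × 10^8 m ≈ 999.8 Mm

Final answer: 999.8 Mm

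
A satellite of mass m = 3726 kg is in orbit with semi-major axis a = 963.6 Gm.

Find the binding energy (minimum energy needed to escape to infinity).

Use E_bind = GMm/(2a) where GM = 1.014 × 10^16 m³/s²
a = 963.6 Gm = 9.636 × 10^11 m
GM = 1.014 × 10^16 m³/s²
m = 3726 kg
GMm = 1.014 × 10^16 × 3726 = 3.77816 × 10^19 m³·kg/s²
2a = 1.9272 × 10^12 m
E_bind = GMm/(2a) = 1.96044 × 10^7 J ≈ 19.6 MJ

Final answer: 19.6 MJ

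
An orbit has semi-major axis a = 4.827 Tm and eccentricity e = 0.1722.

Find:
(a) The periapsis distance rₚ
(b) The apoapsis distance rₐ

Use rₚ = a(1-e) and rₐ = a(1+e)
a = 4.827 Tm = 4.827 × 10^12 m
e = 0.1722:  1 − e = 0.8278,  1 + e = 1.1722
(a) rₚ = a(1 − e) = 4.827 × 10^12 m × 0.8278 = 3.99579 × 10^12 m ≈ 3.996 Tm
(b) rₐ = a(1 + e) = 4.827 × 10^12 m × 1.1722 = 5.65821 × 10^12 m ≈ 5.658 Tm

Final answer:
(a) rₚ = 3.996 Tm
(b) rₐ = 5.658 Tm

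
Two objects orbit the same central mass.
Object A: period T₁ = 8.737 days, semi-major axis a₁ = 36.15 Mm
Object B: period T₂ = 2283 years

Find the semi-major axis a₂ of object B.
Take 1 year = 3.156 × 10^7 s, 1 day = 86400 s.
T₁ = 8.737 days = 754877 s
T₂ = 2283 years = 7.20515 × 10^10 s
a₁ = 36.15 Mm = 3.615 × 10^7 m
Kepler's third law: (T₂/T₁)² = (a₂/a₁)³  ⇒  a₂ = a₁ (T₂/T₁)^(2/3)
T₂/T₁ = 95448
(T₂/T₁)^(2/3) = 2088.55
a₂ = 3.615 × 10^7 m × 2088.55 = 7.5501 × 10^10 m ≈ 75.5 Gm

Final answer: a₂ = 75.5 Gm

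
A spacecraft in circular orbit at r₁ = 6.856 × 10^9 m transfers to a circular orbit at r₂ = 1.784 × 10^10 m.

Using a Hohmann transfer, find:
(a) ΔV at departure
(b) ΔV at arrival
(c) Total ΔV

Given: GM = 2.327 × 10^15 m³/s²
r₁ = 6.856 × 10^9 m
r₂ = 1.784 × 10^10 m
GM = 2.327 × 10^15 m³/s²
Transfer ellipse: a_t = (r₁ + r₂)/2 = 1.2348 × 10^10 m
Circular speed at r₁: v₁ = √(GM/r₁) = 582.59 m/s
Transfer speed at r₁ (periapsis): v₁ₜ = √(GM(2/r₁ − 1/a_t)) = 700.264 m/s
(a) ΔV₁ = v₁ₜ − v₁ = 117.674 m/s ≈ 117.7 m/s
Circular speed at r₂: v₂ = √(GM/r₂) = 361.161 m/s
Transfer speed at r₂ (apoapsis): v₂ₜ = √(GM(2/r₂ − 1/a_t)) = 269.115 m/s
(b) ΔV₂ = v₂ − v₂ₜ = 92.046 m/s ≈ 92.05 m/s
(c) ΔV_total = ΔV₁ + ΔV₂ = 209.72 m/s ≈ 209.7 m/s

Final answer:
(a) ΔV₁ = 117.7 m/s
(b) ΔV₂ = 92.05 m/s
(c) ΔV_total = 209.7 m/s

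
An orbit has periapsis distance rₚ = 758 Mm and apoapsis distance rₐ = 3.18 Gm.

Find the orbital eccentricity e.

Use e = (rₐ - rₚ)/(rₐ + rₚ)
rₚ = 758 Mm = 7.58 × 10^8 m
rₐ = 3.18 Gm = 3.18 × 10^9 m
rₐ − rₚ = 2.422 × 10^9 m
rₐ + rₚ = 3.938 × 10^9 m
e = (rₐ − rₚ)/(rₐ + rₚ) = 0.615033

Final answer: e = 0.615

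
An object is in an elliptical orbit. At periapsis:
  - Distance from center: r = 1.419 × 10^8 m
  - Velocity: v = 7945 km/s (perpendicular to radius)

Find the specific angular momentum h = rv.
r = 1.419 × 10^8 m
v = 7945 km/s = 7.945 × 10^6 m/s
h = rv = 1.419 × 10^8 × 7.945 × 10^6 = 1.1274 × 10^15 m²/s ≈ 1.127 × 10^15 m²/s

Final answer: h = 1.127 × 10^15 m²/s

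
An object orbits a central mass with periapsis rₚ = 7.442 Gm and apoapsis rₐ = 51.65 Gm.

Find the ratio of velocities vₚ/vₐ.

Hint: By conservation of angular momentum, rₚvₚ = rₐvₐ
rₚ = 7.442 Gm = 7.442 × 10^9 m
rₐ = 51.65 Gm = 5.165 × 10^10 m
rₚvₚ = rₐvₐ  ⇒  vₚ/vₐ = rₐ/rₚ
vₚ/vₐ = (5.165 × 10^10) / (7.442 × 10^9) = 6.94034

Final answer: vₚ/vₐ = 6.94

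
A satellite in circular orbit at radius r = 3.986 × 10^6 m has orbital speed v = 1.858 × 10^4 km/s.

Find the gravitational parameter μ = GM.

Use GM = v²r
r = 3.986 × 10^6 m
v = 1.858 × 10^4 km/s = 1.858 × 10^7 m/s
v² = 3.45216 × 10^14 m²/s²
GM = v²r = 3.45216 × 10^14 × 3.986 × 10^6 = 1.37603 × 10^21 m³/s²
GM ≈ 1.376 × 10^21 m³/s²

Final answer: GM = 1.376 × 10^21 m³/s²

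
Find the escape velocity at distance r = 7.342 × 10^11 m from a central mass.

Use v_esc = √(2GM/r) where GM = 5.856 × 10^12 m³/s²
r = 7.342 × 10^11 m
GM = 5.856 × 10^12 m³/s²
2GM/r = 2 × (5.856 × 10^12) / (7.342 × 10^11) = 15.9521 m²/s²
v_esc = √(2GM/r) = 3.994 m/s ≈ 3.994 m/s

Final answer: 3.994 m/s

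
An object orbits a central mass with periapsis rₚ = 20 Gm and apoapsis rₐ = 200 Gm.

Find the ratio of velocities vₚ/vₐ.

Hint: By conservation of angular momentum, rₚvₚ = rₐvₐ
rₚ = 20 Gm = 2 × 10^10 m
rₐ = 200 Gm = 2 × 10^11 m
rₚvₚ = rₐvₐ  ⇒  vₚ/vₐ = rₐ/rₚ
vₚ/vₐ = (2 × 10^11) / (2 × 10^10) = 10

Final answer: vₚ/vₐ = 10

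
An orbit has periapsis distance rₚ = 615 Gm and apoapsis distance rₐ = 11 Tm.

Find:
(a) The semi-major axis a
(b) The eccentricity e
rₚ = 615 Gm = 6.15 × 10^11 m
rₐ = 11 Tm = 1.1 × 10^13 m
(a) a = (rₚ + rₐ)/2 = 5.8075 × 10^12 m ≈ 5.808 Tm
(b) e = (rₐ − rₚ)/(rₐ + rₚ) = (1.0385 × 10^13) / (1.1615 × 10^13) = 0.894102

Final answer:
(a) a = 5.808 Tm
(b) e = 0.8941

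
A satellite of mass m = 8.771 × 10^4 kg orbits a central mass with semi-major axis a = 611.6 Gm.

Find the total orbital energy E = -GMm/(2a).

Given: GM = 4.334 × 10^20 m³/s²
a = 611.6 Gm = 6.116 × 10^11 m
GM = 4.334 × 10^20 m³/s²
2a = 1.2232 × 10^12 m
GMm = 4.334 × 10^20 × 87710 = 3.80135 × 10^25 m³·kg/s²
E = −GMm/(2a) = -3.10771 × 10^13 J ≈ -31.08 TJ

Final answer: -31.08 TJ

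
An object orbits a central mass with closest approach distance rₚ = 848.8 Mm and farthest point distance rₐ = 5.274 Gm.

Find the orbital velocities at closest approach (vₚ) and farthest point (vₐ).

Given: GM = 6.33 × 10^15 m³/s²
rₚ = 848.8 Mm = 8.488 × 10^8 m
rₐ = 5.274 Gm = 5.274 × 10^9 m
GM = 6.33 × 10^15 m³/s²
a = (rₚ + rₐ)/2 = 3.0614 × 10^9 m
Vis-viva: v² = GM (2/r − 1/a)
vₚ² = 6.33 × 10^15 × (2.35627 × 10^-9 − 3.26648 × 10^-10) = 1.28475 × 10^7 m²/s²
vₚ = 3584.34 m/s ≈ 3.584 km/s
vₐ² = 6.33 × 10^15 × (3.79219 × 10^-10 − 3.26648 × 10^-10) = 332774 m²/s²
vₐ = 576.865 m/s ≈ 576.9 m/s

Final answer: vₚ = 3.584 km/s, vₐ = 576.9 m/s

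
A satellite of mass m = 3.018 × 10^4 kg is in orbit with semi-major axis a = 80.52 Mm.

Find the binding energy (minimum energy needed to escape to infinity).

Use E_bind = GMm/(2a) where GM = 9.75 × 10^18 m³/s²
a = 80.52 Mm = 8.052 × 10^7 m
GM = 9.75 × 10^18 m³/s²
m = 3.018 × 10^4 kg
GMm = 9.75 × 10^18 × 30180 = 2.94255 × 10^23 m³·kg/s²
2a = 1.6104 × 10^8 m
E_bind = GMm/(2a) = 1.82722 × 10^15 J ≈ 1.827 PJ

Final answer: 1.827 PJ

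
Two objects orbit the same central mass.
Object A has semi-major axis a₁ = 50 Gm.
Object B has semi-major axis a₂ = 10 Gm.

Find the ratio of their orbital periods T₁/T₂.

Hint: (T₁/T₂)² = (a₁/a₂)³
a₁ = 50 Gm = 5 × 10^10 m
a₂ = 10 Gm = 1 × 10^10 m
a₁/a₂ = 5
T₁/T₂ = (a₁/a₂)^(3/2) = (5)^1.5 = 11.1803

Final answer: T₁/T₂ = 11.18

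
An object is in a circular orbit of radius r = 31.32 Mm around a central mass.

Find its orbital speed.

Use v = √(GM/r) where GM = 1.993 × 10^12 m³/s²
r = 31.32 Mm = 3.132 × 10^7 m
GM = 1.993 × 10^12 m³/s²
GM/r = (1.993 × 10^12) / (3.132 × 10^7) = 63633.5 m²/s²
v = √(GM/r) = 252.257 m/s ≈ 252.3 m/s

Final answer: 252.3 m/s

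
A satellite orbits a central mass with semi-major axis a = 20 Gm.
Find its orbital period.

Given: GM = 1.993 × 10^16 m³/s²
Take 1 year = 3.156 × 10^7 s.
a = 20 Gm = 2 × 10^10 m
GM = 1.993 × 10^16 m³/s²
a³ = 8 × 10^30 m³
T = 2π √(a³/GM) = 2π √((8 × 10^30) / (1.993 × 10^16)) = 2π × 2.00351 × 10^7 s
T = 1.25884 × 10^8 s ≈ 3.989 years

Final answer: 3.989 years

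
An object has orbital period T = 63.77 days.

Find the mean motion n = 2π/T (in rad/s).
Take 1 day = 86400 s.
T = 63.77 days = 5.50973 × 10^6 s
n = 2π / (5.50973 × 10^6 s) = 1.14038 × 10^-6 rad/s ≈ 1.14 × 10^-6 rad/s

Final answer: n = 1.14 × 10^-6 rad/s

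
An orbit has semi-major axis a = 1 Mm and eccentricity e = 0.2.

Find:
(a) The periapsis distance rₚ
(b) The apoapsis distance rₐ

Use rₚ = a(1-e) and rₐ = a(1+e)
a = 1 Mm = 1 × 10^6 m
e = 0.2:  1 − e = 0.8,  1 + e = 1.2
(a) rₚ = a(1 − e) = 1 × 10^6 m × 0.8 = 800000 m ≈ 800 km
(b) rₐ = a(1 + e) = 1 × 10^6 m × 1.2 = 1.2 × 10^6 m ≈ 1.2 Mm

Final answer:
(a) rₚ = 800 km
(b) rₐ = 1.2 Mm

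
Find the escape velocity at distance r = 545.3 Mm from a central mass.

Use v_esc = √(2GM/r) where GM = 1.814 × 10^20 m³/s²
r = 545.3 Mm = 5.453 × 10^8 m
GM = 1.814 × 10^20 m³/s²
2GM/r = 2 × (1.814 × 10^20) / (5.453 × 10^8) = 6.65322 × 10^11 m²/s²
v_esc = √(2GM/r) = 815673 m/s ≈ 815.7 km/s

Final answer: 815.7 km/s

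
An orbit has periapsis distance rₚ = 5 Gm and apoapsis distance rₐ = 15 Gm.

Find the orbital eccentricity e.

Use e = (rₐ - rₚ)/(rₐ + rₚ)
rₚ = 5 Gm = 5 × 10^9 m
rₐ = 15 Gm = 1.5 × 10^10 m
rₐ − rₚ = 1 × 10^10 m
rₐ + rₚ = 2 × 10^10 m
e = (rₐ − rₚ)/(rₐ + rₚ) = 0.5

Final answer: e = 0.5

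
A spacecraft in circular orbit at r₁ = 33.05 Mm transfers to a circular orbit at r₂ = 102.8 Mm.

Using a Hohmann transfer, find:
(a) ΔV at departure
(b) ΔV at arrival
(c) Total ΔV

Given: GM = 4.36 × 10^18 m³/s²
r₁ = 33.05 Mm = 3.305 × 10^7 m
r₂ = 102.8 Mm = 1.028 × 10^8 m
GM = 4.36 × 10^18 m³/s²
Transfer ellipse: a_t = (r₁ + r₂)/2 = 6.7925 × 10^7 m
Circular speed at r₁: v₁ = √(GM/r₁) = 363210 m/s
Transfer speed at r₁ (periapsis): v₁ₜ = √(GM(2/r₁ − 1/a_t)) = 446827 m/s
(a) ΔV₁ = v₁ₜ − v₁ = 83617.1 m/s ≈ 83.62 km/s
Circular speed at r₂: v₂ = √(GM/r₂) = 205943 m/s
Transfer speed at r₂ (apoapsis): v₂ₜ = √(GM(2/r₂ − 1/a_t)) = 143654 m/s
(b) ΔV₂ = v₂ − v₂ₜ = 62288.9 m/s ≈ 62.29 km/s
(c) ΔV_total = ΔV₁ + ΔV₂ = 145906 m/s ≈ 145.9 km/s

Final answer:
(a) ΔV₁ = 83.62 km/s
(b) ΔV₂ = 62.29 km/s
(c) ΔV_total = 145.9 km/s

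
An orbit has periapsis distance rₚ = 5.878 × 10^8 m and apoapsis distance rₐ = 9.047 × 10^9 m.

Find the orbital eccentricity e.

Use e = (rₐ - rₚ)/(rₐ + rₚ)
rₚ = 5.878 × 10^8 m
rₐ = 9.047 × 10^9 m
rₐ − rₚ = 8.4592 × 10^9 m
rₐ + rₚ = 9.6348 × 10^9 m
e = (rₐ − rₚ)/(rₐ + rₚ) = 0.877984

Final answer: e = 0.878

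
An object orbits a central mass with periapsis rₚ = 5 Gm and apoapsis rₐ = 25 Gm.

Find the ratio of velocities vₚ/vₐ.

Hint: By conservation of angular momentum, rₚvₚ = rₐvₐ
rₚ = 5 Gm = 5 × 10^9 m
rₐ = 25 Gm = 2.5 × 10^10 m
rₚvₚ = rₐvₐ  ⇒  vₚ/vₐ = rₐ/rₚ
vₚ/vₐ = (2.5 × 10^10) / (5 × 10^9) = 5

Final answer: vₚ/vₐ = 5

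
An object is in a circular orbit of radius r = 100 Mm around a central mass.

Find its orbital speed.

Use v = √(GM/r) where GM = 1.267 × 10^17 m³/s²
r = 100 Mm = 1 × 10^8 m
GM = 1.267 × 10^17 m³/s²
GM/r = (1.267 × 10^17) / (1 × 10^8) = 1.267 × 10^9 m²/s²
v = √(GM/r) = 35594.9 m/s ≈ 35.59 km/s

Final answer: 35.59 km/s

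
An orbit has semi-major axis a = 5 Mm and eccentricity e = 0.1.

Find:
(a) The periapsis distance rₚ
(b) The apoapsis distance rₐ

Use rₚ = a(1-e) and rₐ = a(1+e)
a = 5 Mm = 5 × 10^6 m
e = 0.1:  1 − e = 0.9,  1 + e = 1.1
(a) rₚ = a(1 − e) = 5 × 10^6 m × 0.9 = 4.5 × 10^6 m ≈ 4.5 Mm
(b) rₐ = a(1 + e) = 5 × 10^6 m × 1.1 = 5.5 × 10^6 m ≈ 5.5 Mm

Final answer:
(a) rₚ = 4.5 Mm
(b) rₐ = 5.5 Mm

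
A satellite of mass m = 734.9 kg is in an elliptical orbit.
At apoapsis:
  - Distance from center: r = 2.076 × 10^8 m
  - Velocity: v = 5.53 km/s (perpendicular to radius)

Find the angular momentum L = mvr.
r = 2.076 × 10^8 m
v = 5.53 km/s = 5530 m/s
vr = 5530 × 2.076 × 10^8 = 1.14803 × 10^12 m²/s
L = m × vr = 734.9 × 1.14803 × 10^12 = 8.43686 × 10^14 kg·m²/s ≈ 8.437 × 10^14 kg·m²/s

Final answer: L = 8.437 × 10^14 kg·m²/s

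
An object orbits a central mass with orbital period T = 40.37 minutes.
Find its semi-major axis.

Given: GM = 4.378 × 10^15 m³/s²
T = 40.37 minutes = 2422.2 s
GM = 4.378 × 10^15 m³/s²
Kepler's third law: a³ = GM T² / (4π²)
T² = 5.86705 × 10^6 s²
a³ = (4.378 × 10^15) × (5.86705 × 10^6) / (4π²) = 6.50633 × 10^20 m³
a = (a³)^(1/3) = 8.6652 × 10^6 m ≈ 8.665 Mm

Final answer: 8.665 Mm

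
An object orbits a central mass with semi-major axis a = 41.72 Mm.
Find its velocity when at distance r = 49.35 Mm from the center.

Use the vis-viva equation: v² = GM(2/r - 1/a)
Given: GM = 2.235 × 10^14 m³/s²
a = 41.72 Mm = 4.172 × 10^7 m
r = 49.35 Mm = 4.935 × 10^7 m
GM = 2.235 × 10^14 m³/s²
2/r − 1/a = 4.05268 × 10^-8 − 2.39693 × 10^-8 = 1.65575 × 10^-8 m⁻¹
v² = GM (2/r − 1/a) = 3.70061 × 10^6 m²/s²
v = 1923.7 m/s ≈ 1.924 km/s

Final answer: 1.924 km/s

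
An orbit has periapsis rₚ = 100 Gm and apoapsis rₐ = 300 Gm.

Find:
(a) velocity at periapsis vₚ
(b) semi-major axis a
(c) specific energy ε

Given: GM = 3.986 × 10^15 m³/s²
rₚ = 100 Gm = 1 × 10^11 m
rₐ = 300 Gm = 3 × 10^11 m
GM = 3.986 × 10^15 m³/s²
a = (rₚ + rₐ)/2 = 2 × 10^11 m
e = (rₐ − rₚ)/(rₐ + rₚ) = (2 × 10^11) / (4 × 10^11) = 0.5
(a) vₚ² = GM (2/rₚ − 1/a) = 3.986 × 10^15 × (2 × 10^-11 − 5 × 10^-12) = 59790 m²/s²;  vₚ = 244.52 m/s ≈ 244.5 m/s
(b) a = 2 × 10^11 m ≈ 200 Gm
(c) 2a = 4 × 10^11 m;  ε = −GM/(2a) = -9965 J/kg ≈ -9.965 kJ/kg

Final answer:
(a) velocity at periapsis vₚ = 244.5 m/s
(b) semi-major axis a = 200 Gm
(c) specific energy ε = -9.965 kJ/kg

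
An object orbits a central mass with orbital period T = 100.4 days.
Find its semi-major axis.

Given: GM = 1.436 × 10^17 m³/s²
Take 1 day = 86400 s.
T = 100.4 days = 8.67456 × 10^6 s
GM = 1.436 × 10^17 m³/s²
Kepler's third law: a³ = GM T² / (4π²)
T² = 7.5248 × 10^13 s²
a³ = (1.436 × 10^17) × (7.5248 × 10^13) / (4π²) = 2.73709 × 10^29 m³
a = (a³)^(1/3) = 6.49277 × 10^9 m ≈ 6.493 × 10^9 m

Final answer: 6.493 × 10^9 m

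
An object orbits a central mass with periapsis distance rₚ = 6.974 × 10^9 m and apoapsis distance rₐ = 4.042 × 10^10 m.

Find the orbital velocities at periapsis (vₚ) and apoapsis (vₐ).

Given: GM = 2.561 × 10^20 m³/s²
rₚ = 6.974 × 10^9 m
rₐ = 4.042 × 10^10 m
GM = 2.561 × 10^20 m³/s²
a = (rₚ + rₐ)/2 = 2.3697 × 10^10 m
Vis-viva: v² = GM (2/r − 1/a)
vₚ² = 2.561 × 10^20 × (2.86779 × 10^-10 − 4.21994 × 10^-11) = 6.26369 × 10^10 m²/s²
vₚ = 250274 m/s ≈ 250.3 km/s
vₐ² = 2.561 × 10^20 × (4.94805 × 10^-11 − 4.21994 × 10^-11) = 1.86467 × 10^9 m²/s²
vₐ = 43181.8 m/s ≈ 43.18 km/s

Final answer: vₚ = 250.3 km/s, vₐ = 43.18 km/s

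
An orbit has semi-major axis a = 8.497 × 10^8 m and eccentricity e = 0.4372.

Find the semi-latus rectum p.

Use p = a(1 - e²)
a = 8.497 × 10^8 m
e = 0.4372,  e² = 0.191144,  1 − e² = 0.808856
p = a(1 − e²) = 8.497 × 10^8 m × 0.808856 = 6.87285 × 10^8 m ≈ 6.873 × 10^8 m

Final answer: p = 6.873 × 10^8 m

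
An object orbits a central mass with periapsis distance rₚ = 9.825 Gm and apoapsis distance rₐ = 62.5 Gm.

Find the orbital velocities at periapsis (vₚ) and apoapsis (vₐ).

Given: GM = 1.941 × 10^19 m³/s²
rₚ = 9.825 Gm = 9.825 × 10^9 m
rₐ = 62.5 Gm = 6.25 × 10^10 m
GM = 1.941 × 10^19 m³/s²
a = (rₚ + rₐ)/2 = 3.61625 × 10^10 m
Vis-viva: v² = GM (2/r − 1/a)
vₚ² = 1.941 × 10^19 × (2.03562 × 10^-10 − 2.7653 × 10^-11) = 3.4144 × 10^9 m²/s²
vₚ = 58432.9 m/s ≈ 58.43 km/s
vₐ² = 1.941 × 10^19 × (3.2 × 10^-11 − 2.7653 × 10^-11) = 8.43761 × 10^7 m²/s²
vₐ = 9185.65 m/s ≈ 9.186 km/s

Final answer: vₚ = 58.43 km/s, vₐ = 9.186 km/s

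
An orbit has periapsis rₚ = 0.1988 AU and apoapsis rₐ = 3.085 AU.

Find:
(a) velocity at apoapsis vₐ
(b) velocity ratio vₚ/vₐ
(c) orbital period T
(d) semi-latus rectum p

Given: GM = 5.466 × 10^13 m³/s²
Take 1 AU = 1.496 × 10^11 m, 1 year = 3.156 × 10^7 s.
rₚ = 0.1988 AU = 2.97405 × 10^10 m
rₐ = 3.085 AU = 4.61516 × 10^11 m
GM = 5.466 × 10^13 m³/s²
a = (rₚ + rₐ)/2 = 2.45628 × 10^11 m
e = (rₐ − rₚ)/(rₐ + rₚ) = (4.31776 × 10^11) / (4.91256 × 10^11) = 0.878921
(a) vₐ² = GM (2/rₐ − 1/a) = 5.466 × 10^13 × (4.33354 × 10^-12 − 4.07119 × 10^-12) = 14.3401 m²/s²;  vₐ = 3.78683 m/s ≈ 3.787 m/s
(b) vₚ/vₐ = rₐ/rₚ (angular momentum) = (4.61516 × 10^11) / (2.97405 × 10^10) = 15.5181 ≈ 15.52
(c) a³ = 1.48195 × 10^34 m³;  T = 2π √(a³/GM) = 2π × 1.64658 × 10^10 s = 1.03458 × 10^11 s ≈ 3278 years
(d) 1 − e² = 0.227498;  p = a(1 − e²) = 2.45628 × 10^11 × 0.227498 = 5.588 × 10^10 m ≈ 0.3735 AU

Final answer:
(a) velocity at apoapsis vₐ = 3.787 m/s
(b) velocity ratio vₚ/vₐ = 15.52
(c) orbital period T = 3278 years
(d) semi-latus rectum p = 0.3735 AU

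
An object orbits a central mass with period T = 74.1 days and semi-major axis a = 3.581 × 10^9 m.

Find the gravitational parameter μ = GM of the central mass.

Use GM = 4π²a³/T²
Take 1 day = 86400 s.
T = 74.1 days = 6.40224 × 10^6 s
a = 3.581 × 10^9 m
a³ = 4.59212 × 10^28 m³
T² = 4.09887 × 10^13 s²
GM = 4π² × (4.59212 × 10^28) / (4.09887 × 10^13) = 4.42292 × 10^16 m³/s²
GM ≈ 4.423 × 10^16 m³/s²

Final answer: GM = 4.423 × 10^16 m³/s²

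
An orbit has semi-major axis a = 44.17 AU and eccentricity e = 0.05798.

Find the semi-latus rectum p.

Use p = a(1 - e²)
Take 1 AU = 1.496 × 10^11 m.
a = 44.17 AU = 6.60783 × 10^12 m
e = 0.05798,  e² = 0.00336168,  1 − e² = 0.996638
p = a(1 − e²) = 6.60783 × 10^12 m × 0.996638 = 6.58562 × 10^12 m ≈ 44.02 AU

Final answer: p = 44.02 AU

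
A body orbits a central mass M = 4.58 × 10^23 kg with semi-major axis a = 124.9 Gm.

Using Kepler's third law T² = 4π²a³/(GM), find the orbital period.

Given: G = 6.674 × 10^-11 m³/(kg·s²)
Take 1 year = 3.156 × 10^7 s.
M = 4.58 × 10^23 kg
GM = G × M = 6.674 × 10^-11 × 4.58 × 10^23 = 3.05669 × 10^13 m³/s²
a = 124.9 Gm = 1.249 × 10^11 m
a³ = 1.94844 × 10^33 m³
T = 2π √(a³/GM) = 2π √((1.94844 × 10^33) / (3.05669 × 10^13)) = 2π × 7.98395 × 10^9 s
T = 5.01646 × 10^10 s ≈ 1590 years

Final answer: 1590 years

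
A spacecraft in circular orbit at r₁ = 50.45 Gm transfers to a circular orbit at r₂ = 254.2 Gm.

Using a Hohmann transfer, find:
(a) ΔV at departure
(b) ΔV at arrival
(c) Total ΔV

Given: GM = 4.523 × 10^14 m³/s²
r₁ = 50.45 Gm = 5.045 × 10^10 m
r₂ = 254.2 Gm = 2.542 × 10^11 m
GM = 4.523 × 10^14 m³/s²
Transfer ellipse: a_t = (r₁ + r₂)/2 = 1.52325 × 10^11 m
Circular speed at r₁: v₁ = √(GM/r₁) = 94.6853 m/s
Transfer speed at r₁ (periapsis): v₁ₜ = √(GM(2/r₁ − 1/a_t)) = 122.316 m/s
(a) ΔV₁ = v₁ₜ − v₁ = 27.6311 m/s ≈ 27.63 m/s
Circular speed at r₂: v₂ = √(GM/r₂) = 42.1818 m/s
Transfer speed at r₂ (apoapsis): v₂ₜ = √(GM(2/r₂ − 1/a_t)) = 24.2756 m/s
(b) ΔV₂ = v₂ − v₂ₜ = 17.9062 m/s ≈ 17.91 m/s
(c) ΔV_total = ΔV₁ + ΔV₂ = 45.5373 m/s ≈ 45.54 m/s

Final answer:
(a) ΔV₁ = 27.63 m/s
(b) ΔV₂ = 17.91 m/s
(c) ΔV_total = 45.54 m/s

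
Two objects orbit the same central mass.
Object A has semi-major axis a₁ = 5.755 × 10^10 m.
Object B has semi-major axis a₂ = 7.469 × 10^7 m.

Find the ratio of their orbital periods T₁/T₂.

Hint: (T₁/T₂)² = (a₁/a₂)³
a₁ = 5.755 × 10^10 m
a₂ = 7.469 × 10^7 m
a₁/a₂ = 770.518
T₁/T₂ = (a₁/a₂)^(3/2) = (770.518)^1.5 = 21388.2

Final answer: T₁/T₂ = 2.139 × 10^4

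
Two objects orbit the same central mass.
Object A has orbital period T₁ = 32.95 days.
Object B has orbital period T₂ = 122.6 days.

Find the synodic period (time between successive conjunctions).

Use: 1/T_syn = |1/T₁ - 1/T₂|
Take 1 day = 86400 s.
T₁ = 32.95 days = 2.84688 × 10^6 s
T₂ = 122.6 days = 1.05926 × 10^7 s
1/T₁ = 3.51262 × 10^-7 s⁻¹
1/T₂ = 9.44052 × 10^-8 s⁻¹
|1/T₁ − 1/T₂| = 2.56857 × 10^-7 s⁻¹
T_syn = 1 / |1/T₁ − 1/T₂| = 3.89322 × 10^6 s ≈ 45.06 days

Final answer: T_syn = 45.06 days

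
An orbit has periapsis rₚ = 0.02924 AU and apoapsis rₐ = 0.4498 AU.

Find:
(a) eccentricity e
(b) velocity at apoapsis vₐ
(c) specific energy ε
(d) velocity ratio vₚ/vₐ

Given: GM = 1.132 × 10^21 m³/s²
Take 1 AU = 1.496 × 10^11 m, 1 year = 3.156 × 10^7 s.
rₚ = 0.02924 AU = 4.3743 × 10^9 m
rₐ = 0.4498 AU = 6.72901 × 10^10 m
GM = 1.132 × 10^21 m³/s²
a = (rₚ + rₐ)/2 = 3.58322 × 10^10 m
e = (rₐ − rₚ)/(rₐ + rₚ) = (6.29158 × 10^10) / (7.16644 × 10^10) = 0.877923
(a) e = 0.877923 ≈ 0.8779
(b) vₐ² = GM (2/rₐ − 1/a) = 1.132 × 10^21 × (2.97221 × 10^-11 − 2.79079 × 10^-11) = 2.05367 × 10^9 m²/s²;  vₐ = 45317.5 m/s ≈ 9.56 AU/year
(c) 2a = 7.16644 × 10^10 m;  ε = −GM/(2a) = -1.57959 × 10^10 J/kg ≈ -15.8 GJ/kg
(d) vₚ/vₐ = rₐ/rₚ (angular momentum) = (6.72901 × 10^10) / (4.3743 × 10^9) = 15.383 ≈ 15.38

Final answer:
(a) eccentricity e = 0.8779
(b) velocity at apoapsis vₐ = 9.56 AU/year
(c) specific energy ε = -15.8 GJ/kg
(d) velocity ratio vₚ/vₐ = 15.38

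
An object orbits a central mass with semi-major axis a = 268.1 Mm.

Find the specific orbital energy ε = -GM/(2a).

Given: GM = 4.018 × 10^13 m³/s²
a = 268.1 Mm = 2.681 × 10^8 m
GM = 4.018 × 10^13 m³/s²
2a = 5.362 × 10^8 m
ε = −GM/(2a) = -74934.7 J/kg ≈ -74.93 kJ/kg

Final answer: -74.93 kJ/kg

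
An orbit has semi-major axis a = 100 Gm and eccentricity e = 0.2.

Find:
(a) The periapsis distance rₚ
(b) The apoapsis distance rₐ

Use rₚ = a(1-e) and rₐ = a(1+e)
a = 100 Gm = 1 × 10^11 m
e = 0.2:  1 − e = 0.8,  1 + e = 1.2
(a) rₚ = a(1 − e) = 1 × 10^11 m × 0.8 = 8 × 10^10 m ≈ 80 Gm
(b) rₐ = a(1 + e) = 1 × 10^11 m × 1.2 = 1.2 × 10^11 m ≈ 120 Gm

Final answer:
(a) rₚ = 80 Gm
(b) rₐ = 120 Gm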